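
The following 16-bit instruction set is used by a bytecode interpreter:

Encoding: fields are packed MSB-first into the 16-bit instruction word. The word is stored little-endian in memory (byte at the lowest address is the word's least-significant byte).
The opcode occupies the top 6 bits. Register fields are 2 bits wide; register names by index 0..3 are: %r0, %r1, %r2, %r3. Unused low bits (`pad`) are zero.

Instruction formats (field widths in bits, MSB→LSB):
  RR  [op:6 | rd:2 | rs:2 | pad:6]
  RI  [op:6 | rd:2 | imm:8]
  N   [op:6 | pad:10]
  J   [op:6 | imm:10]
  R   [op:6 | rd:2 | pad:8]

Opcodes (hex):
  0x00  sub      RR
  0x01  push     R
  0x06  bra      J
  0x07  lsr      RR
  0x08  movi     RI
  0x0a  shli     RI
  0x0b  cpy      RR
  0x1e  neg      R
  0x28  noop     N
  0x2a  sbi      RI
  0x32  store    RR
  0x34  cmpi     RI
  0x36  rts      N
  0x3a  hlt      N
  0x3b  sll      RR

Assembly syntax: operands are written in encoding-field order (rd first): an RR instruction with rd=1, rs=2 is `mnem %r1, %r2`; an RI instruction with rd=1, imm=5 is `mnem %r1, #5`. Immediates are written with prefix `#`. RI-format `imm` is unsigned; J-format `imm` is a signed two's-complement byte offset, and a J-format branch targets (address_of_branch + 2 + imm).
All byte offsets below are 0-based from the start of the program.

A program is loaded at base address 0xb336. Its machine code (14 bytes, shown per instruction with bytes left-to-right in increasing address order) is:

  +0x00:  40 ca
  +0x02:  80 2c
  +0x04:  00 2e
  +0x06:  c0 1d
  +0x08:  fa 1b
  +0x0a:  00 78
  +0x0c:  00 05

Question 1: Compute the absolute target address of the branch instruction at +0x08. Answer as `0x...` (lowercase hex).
off 0x08: read fa 1b as little → 0x1bfa
  top 6b → 0x6 → bra [J]
  [9:0] imm=1018 (s10→-6) = #-6
  target = base 0xb336 + off 0x08 + 2 + imm -6 = 0xb33a

0xb33a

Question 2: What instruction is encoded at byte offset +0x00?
[00] 40 ca → 0xca40
  top 6b → 0x32 → store [RR]
  rd: (w>>8)&0x3=0x2 → %r2
  rs: (w>>6)&0x3=0x1 → %r1

store %r2, %r1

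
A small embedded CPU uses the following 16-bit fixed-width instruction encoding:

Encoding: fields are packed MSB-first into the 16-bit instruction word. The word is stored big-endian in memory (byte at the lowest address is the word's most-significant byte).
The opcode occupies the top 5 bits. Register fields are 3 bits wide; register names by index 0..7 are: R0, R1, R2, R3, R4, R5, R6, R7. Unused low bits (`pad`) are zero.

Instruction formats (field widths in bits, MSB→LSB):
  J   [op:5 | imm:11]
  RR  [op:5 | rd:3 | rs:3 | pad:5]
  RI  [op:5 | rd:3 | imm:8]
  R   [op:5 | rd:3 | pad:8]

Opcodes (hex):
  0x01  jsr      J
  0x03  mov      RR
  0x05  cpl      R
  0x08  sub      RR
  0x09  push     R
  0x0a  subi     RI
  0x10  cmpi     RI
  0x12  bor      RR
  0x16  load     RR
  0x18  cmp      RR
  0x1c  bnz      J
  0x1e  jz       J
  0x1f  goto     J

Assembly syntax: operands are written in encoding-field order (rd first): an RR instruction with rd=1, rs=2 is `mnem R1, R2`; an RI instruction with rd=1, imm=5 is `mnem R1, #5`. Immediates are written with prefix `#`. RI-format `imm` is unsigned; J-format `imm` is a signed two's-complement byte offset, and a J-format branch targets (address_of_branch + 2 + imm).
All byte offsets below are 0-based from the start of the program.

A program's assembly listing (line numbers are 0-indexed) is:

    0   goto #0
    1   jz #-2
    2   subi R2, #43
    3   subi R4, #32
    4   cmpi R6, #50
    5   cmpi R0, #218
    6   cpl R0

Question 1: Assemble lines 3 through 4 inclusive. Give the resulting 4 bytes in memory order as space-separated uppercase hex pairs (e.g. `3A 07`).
54 20 86 32

line 3 (subi): pack op=0xa:5|rd=4:3|imm=32:8 = 0x5420; big→ 54 20
line 4 (cmpi): pack op=0x10:5|rd=6:3|imm=50:8 = 0x8632; big→ 86 32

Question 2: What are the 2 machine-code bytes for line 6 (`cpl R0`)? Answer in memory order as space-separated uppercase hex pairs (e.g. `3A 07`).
L6: cpl op=0x5:5|rd=0:3|pad=0:8 ⇒ 0x2800 ⇒ big 28 00

28 00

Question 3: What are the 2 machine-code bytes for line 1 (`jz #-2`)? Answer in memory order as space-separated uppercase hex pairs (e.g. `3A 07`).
F7 FE

1. jz fields op=0x1e:5|imm=-2:11 → word f7feh → f7 fe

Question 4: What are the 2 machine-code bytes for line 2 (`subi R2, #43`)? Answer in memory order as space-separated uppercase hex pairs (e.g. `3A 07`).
L2: subi op=0xa:5|rd=2:3|imm=43:8 ⇒ 0x522b ⇒ big 52 2b

52 2B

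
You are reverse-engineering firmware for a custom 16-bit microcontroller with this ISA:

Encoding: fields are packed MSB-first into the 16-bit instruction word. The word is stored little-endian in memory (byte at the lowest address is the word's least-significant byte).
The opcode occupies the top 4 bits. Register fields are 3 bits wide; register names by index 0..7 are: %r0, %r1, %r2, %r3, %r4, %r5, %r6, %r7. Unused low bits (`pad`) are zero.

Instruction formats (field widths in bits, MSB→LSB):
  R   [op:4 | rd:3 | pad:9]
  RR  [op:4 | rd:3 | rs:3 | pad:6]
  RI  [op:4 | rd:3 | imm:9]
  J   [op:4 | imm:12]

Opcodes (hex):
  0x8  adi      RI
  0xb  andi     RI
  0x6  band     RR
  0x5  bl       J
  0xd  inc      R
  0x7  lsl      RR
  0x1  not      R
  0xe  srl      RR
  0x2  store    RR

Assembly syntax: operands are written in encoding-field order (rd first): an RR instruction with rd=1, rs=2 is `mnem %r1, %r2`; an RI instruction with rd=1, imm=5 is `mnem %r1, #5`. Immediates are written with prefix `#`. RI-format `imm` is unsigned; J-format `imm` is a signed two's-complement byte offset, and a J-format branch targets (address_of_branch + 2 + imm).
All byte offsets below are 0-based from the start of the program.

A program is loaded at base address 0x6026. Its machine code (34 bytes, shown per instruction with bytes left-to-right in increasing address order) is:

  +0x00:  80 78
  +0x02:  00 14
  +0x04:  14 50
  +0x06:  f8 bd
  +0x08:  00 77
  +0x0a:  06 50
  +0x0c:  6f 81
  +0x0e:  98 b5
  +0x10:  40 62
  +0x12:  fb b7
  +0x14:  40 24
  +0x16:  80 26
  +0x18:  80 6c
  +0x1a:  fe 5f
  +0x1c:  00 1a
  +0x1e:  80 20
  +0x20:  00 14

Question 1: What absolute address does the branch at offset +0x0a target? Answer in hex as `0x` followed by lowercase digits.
off 0x0a: read 06 50 as little → 0x5006
  opcode bits[15:12]=0x5: bl/J
  [11:0] imm=6 = #6
  target = base 0x6026 + off 0x0a + 2 + imm 6 = 0x6038

0x6038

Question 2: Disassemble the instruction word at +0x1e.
store %r0, %r2

off 0x1e: read 80 20 as little → 0x2080
  opcode bits[15:12]=0x2: store/RR
  rd: (w>>9)&0x7=0x0 → %r0
  rs: (w>>6)&0x7=0x2 → %r2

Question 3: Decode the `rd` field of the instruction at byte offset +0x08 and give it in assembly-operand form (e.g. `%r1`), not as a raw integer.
%r3

+0x08: 00 77 ⇒ word 0x7700 (little)
  opcode bits[15:12]=0x7: lsl/RR
  rd@[11:9]=0x3 ⇒ %r3
  rs@[8:6]=0x4 ⇒ %r4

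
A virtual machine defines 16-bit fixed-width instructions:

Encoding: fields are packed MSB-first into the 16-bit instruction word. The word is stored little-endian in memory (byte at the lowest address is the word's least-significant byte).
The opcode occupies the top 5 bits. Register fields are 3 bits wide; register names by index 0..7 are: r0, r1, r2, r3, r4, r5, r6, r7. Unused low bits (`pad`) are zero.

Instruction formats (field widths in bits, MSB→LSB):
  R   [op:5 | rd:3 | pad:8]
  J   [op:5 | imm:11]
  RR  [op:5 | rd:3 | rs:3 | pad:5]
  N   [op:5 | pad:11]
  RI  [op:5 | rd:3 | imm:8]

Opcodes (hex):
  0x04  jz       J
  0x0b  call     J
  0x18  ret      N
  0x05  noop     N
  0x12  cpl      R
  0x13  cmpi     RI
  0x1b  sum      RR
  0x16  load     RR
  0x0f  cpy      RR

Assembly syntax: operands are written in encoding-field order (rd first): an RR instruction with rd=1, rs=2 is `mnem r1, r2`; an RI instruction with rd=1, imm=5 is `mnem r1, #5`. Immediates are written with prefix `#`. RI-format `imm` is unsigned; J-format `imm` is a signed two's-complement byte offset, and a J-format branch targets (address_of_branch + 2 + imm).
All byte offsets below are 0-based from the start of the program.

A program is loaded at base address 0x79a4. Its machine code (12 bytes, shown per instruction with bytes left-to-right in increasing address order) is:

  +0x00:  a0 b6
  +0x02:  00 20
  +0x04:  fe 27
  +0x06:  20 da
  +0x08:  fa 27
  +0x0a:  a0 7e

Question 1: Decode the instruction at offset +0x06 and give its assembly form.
sum r2, r1

+0x06: 20 da ⇒ word 0xda20 (little)
  top 5b → 0x1b → sum [RR]
  rd: (w>>8)&0x7=0x2 → r2
  rs: (w>>5)&0x7=0x1 → r1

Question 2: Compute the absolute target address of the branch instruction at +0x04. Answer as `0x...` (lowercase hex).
0x79a8

@+04  little-endian(fe 27) = 0x27fe
  top 5b → 0x4 → jz [J]
  imm@[10:0]=0x7fe (s11→-2) ⇒ #-2
  target = base 0x79a4 + off 0x04 + 2 + imm -2 = 0x79a8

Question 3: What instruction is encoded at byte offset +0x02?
jz #0

[02] 00 20 → 0x2000
  opcode bits[15:11]=0x4: jz/J
  imm@[10:0]=0x0 ⇒ #0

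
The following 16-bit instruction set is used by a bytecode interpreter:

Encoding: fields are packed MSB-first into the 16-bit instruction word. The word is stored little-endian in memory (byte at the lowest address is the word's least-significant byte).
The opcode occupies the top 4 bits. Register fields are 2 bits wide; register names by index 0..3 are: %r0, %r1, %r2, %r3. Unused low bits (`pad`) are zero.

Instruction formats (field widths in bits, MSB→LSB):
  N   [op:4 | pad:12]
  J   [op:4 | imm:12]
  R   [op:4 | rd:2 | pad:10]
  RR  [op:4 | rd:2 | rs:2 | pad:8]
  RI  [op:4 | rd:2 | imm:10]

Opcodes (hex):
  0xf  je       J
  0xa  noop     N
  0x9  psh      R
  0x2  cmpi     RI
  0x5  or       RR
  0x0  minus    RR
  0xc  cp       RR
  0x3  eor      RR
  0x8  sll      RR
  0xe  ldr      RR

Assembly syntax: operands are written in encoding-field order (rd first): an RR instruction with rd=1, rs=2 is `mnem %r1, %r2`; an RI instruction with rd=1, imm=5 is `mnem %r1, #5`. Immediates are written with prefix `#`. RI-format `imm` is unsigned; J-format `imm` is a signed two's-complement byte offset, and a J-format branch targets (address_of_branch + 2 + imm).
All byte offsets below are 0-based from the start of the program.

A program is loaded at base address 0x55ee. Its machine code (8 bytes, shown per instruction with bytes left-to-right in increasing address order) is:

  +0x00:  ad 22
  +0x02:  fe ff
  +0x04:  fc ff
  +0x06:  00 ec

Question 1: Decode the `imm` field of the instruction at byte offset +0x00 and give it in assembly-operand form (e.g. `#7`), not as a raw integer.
@+00  little-endian(ad 22) = 0x22ad
  opcode bits[15:12]=0x2: cmpi/RI
  rd: (w>>10)&0x3=0x0 → %r0
  imm: (w>>0)&0x3ff=0x2ad → #685

#685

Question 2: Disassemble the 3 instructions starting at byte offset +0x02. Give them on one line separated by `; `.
[02] fe ff → 0xfffe
  opcode bits[15:12]=0xf: je/J
  imm: (w>>0)&0xfff=0xffe (s12→-2) → #-2
[04] fc ff → 0xfffc
  opcode bits[15:12]=0xf: je/J
  imm: (w>>0)&0xfff=0xffc (s12→-4) → #-4
[06] 00 ec → 0xec00
  opcode bits[15:12]=0xe: ldr/RR
  rd: (w>>10)&0x3=0x3 → %r3
  rs: (w>>8)&0x3=0x0 → %r0

je #-2; je #-4; ldr %r3, %r0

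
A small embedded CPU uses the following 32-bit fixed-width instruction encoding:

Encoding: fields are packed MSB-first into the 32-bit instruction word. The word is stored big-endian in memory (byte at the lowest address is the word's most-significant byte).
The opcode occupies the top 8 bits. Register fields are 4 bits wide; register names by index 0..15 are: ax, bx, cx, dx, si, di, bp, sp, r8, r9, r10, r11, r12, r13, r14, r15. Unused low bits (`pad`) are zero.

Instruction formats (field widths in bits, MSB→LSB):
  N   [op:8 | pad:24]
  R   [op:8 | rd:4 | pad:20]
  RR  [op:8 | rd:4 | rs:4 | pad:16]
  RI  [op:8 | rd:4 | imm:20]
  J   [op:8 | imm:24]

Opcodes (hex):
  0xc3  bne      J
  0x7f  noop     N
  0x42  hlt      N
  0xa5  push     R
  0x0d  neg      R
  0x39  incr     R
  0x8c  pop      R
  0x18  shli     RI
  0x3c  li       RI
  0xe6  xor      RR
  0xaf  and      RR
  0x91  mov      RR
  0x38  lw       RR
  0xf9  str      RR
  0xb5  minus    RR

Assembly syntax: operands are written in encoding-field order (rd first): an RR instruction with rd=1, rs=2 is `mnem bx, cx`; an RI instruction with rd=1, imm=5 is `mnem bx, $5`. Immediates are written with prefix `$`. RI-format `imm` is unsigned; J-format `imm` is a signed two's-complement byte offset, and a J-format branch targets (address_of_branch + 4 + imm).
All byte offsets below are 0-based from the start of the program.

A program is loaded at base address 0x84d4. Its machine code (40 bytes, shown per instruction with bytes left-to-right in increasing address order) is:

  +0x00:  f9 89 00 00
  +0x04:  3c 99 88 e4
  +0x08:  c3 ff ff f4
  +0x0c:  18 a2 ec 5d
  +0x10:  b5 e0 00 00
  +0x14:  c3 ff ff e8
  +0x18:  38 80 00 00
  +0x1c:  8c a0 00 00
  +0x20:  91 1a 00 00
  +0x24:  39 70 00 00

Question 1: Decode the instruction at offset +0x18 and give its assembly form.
[18] 38 80 00 00 → 0x38800000
  top 8b → 0x38 → lw [RR]
  rd: (w>>20)&0xf=0x8 → r8
  rs: (w>>16)&0xf=0x0 → ax

lw r8, ax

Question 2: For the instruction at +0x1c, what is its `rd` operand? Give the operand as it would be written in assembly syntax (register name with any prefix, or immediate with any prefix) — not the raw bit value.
[1c] 8c a0 00 00 → 0x8ca00000
  opcode bits[31:24]=0x8c: pop/R
  rd@[23:20]=0xa ⇒ r10

r10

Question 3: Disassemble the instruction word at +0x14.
@+14  big-endian(c3 ff ff e8) = 0xc3ffffe8
  op=0xc3ffffe8>>24=0xc3 ⇒ bne (J)
  imm: (w>>0)&0xffffff=0xffffe8 (s24→-24) → $-24

bne $-24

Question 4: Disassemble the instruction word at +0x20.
@+20  big-endian(91 1a 00 00) = 0x911a0000
  top 8b → 0x91 → mov [RR]
  rd@[23:20]=0x1 ⇒ bx
  rs@[19:16]=0xa ⇒ r10

mov bx, r10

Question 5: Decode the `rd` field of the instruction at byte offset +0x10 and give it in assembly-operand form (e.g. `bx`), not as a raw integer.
+0x10: b5 e0 00 00 ⇒ word 0xb5e00000 (big)
  top 8b → 0xb5 → minus [RR]
  [23:20] rd=14 = r14
  [19:16] rs=0 = ax

r14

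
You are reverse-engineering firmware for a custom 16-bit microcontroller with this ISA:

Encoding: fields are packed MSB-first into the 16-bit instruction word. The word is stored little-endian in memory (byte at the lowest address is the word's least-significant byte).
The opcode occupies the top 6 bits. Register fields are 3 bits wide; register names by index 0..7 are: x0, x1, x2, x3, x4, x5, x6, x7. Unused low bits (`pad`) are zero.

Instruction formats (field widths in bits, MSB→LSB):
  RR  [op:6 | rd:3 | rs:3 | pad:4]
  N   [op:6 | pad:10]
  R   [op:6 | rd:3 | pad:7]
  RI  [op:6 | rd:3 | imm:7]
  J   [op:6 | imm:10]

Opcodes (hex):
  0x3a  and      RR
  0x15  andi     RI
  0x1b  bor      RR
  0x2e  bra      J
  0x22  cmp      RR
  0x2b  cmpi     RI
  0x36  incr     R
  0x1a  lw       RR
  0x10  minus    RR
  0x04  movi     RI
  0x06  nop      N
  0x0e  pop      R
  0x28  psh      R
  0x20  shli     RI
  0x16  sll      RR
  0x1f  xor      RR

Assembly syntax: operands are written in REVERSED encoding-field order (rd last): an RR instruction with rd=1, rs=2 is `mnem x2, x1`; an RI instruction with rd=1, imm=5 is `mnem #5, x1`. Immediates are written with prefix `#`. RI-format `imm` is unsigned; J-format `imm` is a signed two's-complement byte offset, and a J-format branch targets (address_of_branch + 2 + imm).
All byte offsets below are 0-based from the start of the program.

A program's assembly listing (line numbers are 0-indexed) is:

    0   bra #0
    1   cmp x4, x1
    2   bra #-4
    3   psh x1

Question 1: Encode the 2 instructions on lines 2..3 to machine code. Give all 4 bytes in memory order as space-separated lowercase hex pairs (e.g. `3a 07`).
fc bb 80 a0

L2: bra op=0x2e:6|imm=-4:10 ⇒ 0xbbfc ⇒ little fc bb
L3: psh op=0x28:6|rd=1:3|pad=0:7 ⇒ 0xa080 ⇒ little 80 a0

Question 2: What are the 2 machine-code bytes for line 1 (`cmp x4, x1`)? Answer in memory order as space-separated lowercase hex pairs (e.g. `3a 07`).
line 1 (cmp): pack op=0x22:6|rd=1:3|rs=4:3|pad=0:4 = 0x88c0; little→ c0 88

c0 88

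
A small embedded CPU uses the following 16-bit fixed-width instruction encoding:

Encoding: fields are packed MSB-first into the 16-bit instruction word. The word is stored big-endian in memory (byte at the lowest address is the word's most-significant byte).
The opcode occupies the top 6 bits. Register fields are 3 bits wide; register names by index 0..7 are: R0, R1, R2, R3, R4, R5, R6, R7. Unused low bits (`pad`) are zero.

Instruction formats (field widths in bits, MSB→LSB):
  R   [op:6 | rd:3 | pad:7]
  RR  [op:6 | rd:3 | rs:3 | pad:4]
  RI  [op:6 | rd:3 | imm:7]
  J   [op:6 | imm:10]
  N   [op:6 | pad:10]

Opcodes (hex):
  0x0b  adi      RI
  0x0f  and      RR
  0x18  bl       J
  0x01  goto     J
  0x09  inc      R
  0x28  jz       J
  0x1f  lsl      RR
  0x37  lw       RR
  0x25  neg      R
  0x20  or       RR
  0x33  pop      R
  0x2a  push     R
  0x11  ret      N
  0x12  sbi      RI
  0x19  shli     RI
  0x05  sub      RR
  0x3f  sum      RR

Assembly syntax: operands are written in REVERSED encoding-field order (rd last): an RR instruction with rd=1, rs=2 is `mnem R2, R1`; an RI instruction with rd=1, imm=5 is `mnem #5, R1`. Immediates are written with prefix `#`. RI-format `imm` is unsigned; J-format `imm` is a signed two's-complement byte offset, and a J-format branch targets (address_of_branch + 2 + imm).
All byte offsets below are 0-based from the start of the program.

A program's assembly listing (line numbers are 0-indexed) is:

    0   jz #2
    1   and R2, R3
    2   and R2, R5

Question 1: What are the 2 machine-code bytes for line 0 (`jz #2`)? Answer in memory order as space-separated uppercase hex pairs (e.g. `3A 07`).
0. jz fields op=0x28:6|imm=2:10 → word a002h → a0 02

A0 02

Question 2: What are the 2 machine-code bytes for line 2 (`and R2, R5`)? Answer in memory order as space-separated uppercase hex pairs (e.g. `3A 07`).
3E A0

2. and fields op=0xf:6|rd=5:3|rs=2:3|pad=0:4 → word 3ea0h → 3e a0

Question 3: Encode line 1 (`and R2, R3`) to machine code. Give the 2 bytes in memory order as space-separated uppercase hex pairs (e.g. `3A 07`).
1. and fields op=0xf:6|rd=3:3|rs=2:3|pad=0:4 → word 3da0h → 3d a0

3D A0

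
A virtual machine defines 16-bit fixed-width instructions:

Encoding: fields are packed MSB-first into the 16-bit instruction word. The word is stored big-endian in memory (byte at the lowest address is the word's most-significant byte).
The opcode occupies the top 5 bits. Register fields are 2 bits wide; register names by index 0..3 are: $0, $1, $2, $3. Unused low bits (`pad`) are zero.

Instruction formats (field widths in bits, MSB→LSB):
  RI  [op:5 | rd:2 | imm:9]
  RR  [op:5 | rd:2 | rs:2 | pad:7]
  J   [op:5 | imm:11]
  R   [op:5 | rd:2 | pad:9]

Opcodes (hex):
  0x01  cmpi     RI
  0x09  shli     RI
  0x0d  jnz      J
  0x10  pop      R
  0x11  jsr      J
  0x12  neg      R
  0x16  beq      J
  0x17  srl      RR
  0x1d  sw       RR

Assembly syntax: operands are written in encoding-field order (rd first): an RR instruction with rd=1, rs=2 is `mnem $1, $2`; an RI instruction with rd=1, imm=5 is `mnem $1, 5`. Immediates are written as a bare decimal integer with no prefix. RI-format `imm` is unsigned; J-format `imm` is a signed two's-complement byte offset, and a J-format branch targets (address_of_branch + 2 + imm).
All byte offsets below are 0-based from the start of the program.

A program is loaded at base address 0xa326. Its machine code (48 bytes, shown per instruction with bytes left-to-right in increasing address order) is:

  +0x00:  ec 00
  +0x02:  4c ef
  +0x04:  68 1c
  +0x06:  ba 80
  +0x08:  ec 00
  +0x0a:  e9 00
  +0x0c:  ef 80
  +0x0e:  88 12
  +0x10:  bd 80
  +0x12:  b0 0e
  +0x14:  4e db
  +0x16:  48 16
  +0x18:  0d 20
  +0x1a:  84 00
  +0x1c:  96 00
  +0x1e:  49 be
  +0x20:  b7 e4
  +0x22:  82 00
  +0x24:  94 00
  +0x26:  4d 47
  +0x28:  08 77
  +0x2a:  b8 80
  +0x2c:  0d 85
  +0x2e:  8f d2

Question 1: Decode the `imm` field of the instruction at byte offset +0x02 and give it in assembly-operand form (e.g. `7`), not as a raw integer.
+0x02: 4c ef ⇒ word 0x4cef (big)
  opcode bits[15:11]=0x9: shli/RI
  [10:9] rd=2 = $2
  [8:0] imm=239 = 239

239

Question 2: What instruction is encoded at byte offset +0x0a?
sw $0, $2

[0a] e9 00 → 0xe900
  opcode bits[15:11]=0x1d: sw/RR
  rd: (w>>9)&0x3=0x0 → $0
  rs: (w>>7)&0x3=0x2 → $2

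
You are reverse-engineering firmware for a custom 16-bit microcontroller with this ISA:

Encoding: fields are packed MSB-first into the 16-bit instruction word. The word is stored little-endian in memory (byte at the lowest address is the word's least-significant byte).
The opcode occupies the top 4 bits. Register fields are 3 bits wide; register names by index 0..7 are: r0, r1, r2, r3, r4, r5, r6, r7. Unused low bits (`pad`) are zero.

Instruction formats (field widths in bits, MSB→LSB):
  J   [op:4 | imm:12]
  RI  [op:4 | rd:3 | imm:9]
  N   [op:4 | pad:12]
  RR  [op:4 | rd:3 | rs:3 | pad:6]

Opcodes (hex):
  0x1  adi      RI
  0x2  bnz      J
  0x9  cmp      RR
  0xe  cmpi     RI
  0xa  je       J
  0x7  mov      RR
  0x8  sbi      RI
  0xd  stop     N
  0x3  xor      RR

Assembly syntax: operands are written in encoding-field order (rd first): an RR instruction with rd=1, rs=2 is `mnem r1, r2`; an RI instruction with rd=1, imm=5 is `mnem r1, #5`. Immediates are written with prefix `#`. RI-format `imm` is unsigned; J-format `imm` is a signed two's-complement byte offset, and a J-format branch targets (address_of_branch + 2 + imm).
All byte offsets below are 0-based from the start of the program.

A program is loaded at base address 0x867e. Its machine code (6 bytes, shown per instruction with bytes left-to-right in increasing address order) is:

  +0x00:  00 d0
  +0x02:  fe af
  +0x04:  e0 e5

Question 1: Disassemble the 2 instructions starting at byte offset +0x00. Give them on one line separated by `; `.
off 0x00: read 00 d0 as little → 0xd000
  top 4b → 0xd → stop [N]
off 0x02: read fe af as little → 0xaffe
  top 4b → 0xa → je [J]
  [11:0] imm=4094 (s12→-2) = #-2

stop; je #-2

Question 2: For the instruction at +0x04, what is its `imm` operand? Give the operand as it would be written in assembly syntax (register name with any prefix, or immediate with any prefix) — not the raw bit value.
off 0x04: read e0 e5 as little → 0xe5e0
  opcode bits[15:12]=0xe: cmpi/RI
  rd: (w>>9)&0x7=0x2 → r2
  imm: (w>>0)&0x1ff=0x1e0 → #480

#480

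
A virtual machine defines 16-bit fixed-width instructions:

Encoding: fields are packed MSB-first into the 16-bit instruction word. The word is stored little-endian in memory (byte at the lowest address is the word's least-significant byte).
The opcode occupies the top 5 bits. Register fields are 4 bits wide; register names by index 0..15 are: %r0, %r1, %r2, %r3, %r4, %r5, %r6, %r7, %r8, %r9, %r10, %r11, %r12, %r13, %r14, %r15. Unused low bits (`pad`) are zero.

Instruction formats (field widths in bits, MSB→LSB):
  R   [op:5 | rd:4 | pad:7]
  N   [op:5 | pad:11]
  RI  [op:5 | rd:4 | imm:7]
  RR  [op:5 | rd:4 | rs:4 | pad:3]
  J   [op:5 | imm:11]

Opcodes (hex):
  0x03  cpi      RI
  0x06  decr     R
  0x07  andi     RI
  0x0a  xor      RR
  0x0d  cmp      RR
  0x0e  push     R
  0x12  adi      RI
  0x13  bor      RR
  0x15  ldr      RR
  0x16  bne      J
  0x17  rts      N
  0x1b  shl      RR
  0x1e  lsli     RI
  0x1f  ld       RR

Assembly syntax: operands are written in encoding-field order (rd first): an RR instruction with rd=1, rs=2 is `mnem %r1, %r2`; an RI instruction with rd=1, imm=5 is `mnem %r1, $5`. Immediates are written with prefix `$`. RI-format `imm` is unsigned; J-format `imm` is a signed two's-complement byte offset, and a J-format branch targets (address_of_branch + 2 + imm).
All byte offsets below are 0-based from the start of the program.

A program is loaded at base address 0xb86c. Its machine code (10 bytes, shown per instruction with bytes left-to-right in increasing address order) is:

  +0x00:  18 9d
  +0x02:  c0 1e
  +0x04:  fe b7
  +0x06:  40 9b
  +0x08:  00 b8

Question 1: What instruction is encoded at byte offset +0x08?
[08] 00 b8 → 0xb800
  opcode bits[15:11]=0x17: rts/N

rts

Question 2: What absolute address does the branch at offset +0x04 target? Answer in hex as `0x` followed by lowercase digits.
0xb870

off 0x04: read fe b7 as little → 0xb7fe
  opcode bits[15:11]=0x16: bne/J
  imm: (w>>0)&0x7ff=0x7fe (s11→-2) → $-2
  target = base 0xb86c + off 0x04 + 2 + imm -2 = 0xb870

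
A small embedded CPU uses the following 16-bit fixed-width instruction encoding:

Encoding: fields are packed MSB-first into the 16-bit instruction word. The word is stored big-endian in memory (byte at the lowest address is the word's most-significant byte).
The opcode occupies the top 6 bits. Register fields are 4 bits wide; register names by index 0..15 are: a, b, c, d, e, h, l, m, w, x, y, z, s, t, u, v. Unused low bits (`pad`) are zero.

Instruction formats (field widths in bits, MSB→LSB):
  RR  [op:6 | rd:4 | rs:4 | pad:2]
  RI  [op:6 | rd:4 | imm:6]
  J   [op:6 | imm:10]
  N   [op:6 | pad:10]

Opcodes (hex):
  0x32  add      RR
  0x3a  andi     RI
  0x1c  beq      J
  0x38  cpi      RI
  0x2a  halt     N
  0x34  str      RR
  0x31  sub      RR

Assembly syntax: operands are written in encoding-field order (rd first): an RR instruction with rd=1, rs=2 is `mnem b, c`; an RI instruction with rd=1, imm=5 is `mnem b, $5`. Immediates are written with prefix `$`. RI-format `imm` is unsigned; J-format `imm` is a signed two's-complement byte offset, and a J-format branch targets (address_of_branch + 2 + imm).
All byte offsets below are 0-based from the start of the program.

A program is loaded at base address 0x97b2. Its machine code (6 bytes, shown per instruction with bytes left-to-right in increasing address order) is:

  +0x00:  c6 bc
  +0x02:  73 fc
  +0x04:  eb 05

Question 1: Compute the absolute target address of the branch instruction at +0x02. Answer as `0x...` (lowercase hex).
+0x02: 73 fc ⇒ word 0x73fc (big)
  top 6b → 0x1c → beq [J]
  imm: (w>>0)&0x3ff=0x3fc (s10→-4) → $-4
  target = base 0x97b2 + off 0x02 + 2 + imm -4 = 0x97b2

0x97b2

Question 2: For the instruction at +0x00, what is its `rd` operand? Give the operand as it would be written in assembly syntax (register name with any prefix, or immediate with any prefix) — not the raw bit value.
[00] c6 bc → 0xc6bc
  top 6b → 0x31 → sub [RR]
  rd@[9:6]=0xa ⇒ y
  rs@[5:2]=0xf ⇒ v

y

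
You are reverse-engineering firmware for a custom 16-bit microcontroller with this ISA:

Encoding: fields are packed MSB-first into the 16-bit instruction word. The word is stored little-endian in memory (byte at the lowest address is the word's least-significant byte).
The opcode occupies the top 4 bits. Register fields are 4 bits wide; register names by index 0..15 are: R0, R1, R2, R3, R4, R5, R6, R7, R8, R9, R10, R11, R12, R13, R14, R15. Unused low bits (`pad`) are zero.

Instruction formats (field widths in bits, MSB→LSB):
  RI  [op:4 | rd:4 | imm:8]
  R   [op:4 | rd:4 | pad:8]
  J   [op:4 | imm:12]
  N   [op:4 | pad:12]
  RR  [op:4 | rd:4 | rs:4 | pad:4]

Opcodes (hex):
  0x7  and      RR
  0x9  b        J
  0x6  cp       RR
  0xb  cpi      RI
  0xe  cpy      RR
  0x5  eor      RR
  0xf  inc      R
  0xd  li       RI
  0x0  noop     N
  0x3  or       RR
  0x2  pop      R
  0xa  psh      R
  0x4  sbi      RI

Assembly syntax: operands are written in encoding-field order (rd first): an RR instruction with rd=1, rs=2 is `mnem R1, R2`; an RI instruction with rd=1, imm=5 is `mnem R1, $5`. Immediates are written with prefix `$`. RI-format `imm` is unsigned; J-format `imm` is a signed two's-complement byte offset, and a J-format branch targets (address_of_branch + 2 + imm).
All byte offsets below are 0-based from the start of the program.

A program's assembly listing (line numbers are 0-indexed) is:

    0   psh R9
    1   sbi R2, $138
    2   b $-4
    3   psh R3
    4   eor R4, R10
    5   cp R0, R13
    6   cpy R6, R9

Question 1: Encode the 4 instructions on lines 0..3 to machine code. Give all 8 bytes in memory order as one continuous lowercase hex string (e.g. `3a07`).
0. psh fields op=0xa:4|rd=9:4|pad=0:8 → word a900h → 00 a9
1. sbi fields op=0x4:4|rd=2:4|imm=138:8 → word 428ah → 8a 42
2. b fields op=0x9:4|imm=-4:12 → word 9ffch → fc 9f
3. psh fields op=0xa:4|rd=3:4|pad=0:8 → word a300h → 00 a3

00a98a42fc9f00a3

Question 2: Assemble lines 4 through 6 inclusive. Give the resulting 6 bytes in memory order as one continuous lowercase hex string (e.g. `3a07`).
a054d06090e6

L4: eor op=0x5:4|rd=4:4|rs=10:4|pad=0:4 ⇒ 0x54a0 ⇒ little a0 54
L5: cp op=0x6:4|rd=0:4|rs=13:4|pad=0:4 ⇒ 0x60d0 ⇒ little d0 60
L6: cpy op=0xe:4|rd=6:4|rs=9:4|pad=0:4 ⇒ 0xe690 ⇒ little 90 e6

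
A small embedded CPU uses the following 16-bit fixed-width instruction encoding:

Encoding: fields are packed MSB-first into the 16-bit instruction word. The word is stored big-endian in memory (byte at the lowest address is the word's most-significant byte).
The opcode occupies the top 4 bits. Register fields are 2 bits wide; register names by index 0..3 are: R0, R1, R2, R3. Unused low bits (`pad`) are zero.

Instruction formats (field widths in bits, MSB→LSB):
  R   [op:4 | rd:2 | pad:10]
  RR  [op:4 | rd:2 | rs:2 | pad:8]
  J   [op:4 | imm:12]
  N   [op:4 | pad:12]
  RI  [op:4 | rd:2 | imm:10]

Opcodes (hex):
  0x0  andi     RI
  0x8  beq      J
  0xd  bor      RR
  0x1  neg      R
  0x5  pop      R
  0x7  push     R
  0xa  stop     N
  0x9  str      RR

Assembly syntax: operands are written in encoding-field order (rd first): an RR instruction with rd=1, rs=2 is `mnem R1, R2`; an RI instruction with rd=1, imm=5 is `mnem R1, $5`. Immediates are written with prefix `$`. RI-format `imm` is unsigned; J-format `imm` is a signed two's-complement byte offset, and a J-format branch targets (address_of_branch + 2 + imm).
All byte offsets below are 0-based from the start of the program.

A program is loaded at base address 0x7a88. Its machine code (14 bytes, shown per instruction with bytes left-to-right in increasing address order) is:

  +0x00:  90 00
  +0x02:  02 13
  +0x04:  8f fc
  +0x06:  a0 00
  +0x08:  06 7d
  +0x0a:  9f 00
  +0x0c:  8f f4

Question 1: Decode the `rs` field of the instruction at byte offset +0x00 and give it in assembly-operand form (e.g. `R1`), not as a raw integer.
R0

+0x00: 90 00 ⇒ word 0x9000 (big)
  opcode bits[15:12]=0x9: str/RR
  rd: (w>>10)&0x3=0x0 → R0
  rs: (w>>8)&0x3=0x0 → R0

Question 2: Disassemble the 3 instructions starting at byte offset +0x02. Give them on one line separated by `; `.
andi R0, $531; beq $-4; stop

[02] 02 13 → 0x0213
  top 4b → 0x0 → andi [RI]
  rd: (w>>10)&0x3=0x0 → R0
  imm: (w>>0)&0x3ff=0x213 → $531
[04] 8f fc → 0x8ffc
  top 4b → 0x8 → beq [J]
  imm: (w>>0)&0xfff=0xffc (s12→-4) → $-4
[06] a0 00 → 0xa000
  top 4b → 0xa → stop [N]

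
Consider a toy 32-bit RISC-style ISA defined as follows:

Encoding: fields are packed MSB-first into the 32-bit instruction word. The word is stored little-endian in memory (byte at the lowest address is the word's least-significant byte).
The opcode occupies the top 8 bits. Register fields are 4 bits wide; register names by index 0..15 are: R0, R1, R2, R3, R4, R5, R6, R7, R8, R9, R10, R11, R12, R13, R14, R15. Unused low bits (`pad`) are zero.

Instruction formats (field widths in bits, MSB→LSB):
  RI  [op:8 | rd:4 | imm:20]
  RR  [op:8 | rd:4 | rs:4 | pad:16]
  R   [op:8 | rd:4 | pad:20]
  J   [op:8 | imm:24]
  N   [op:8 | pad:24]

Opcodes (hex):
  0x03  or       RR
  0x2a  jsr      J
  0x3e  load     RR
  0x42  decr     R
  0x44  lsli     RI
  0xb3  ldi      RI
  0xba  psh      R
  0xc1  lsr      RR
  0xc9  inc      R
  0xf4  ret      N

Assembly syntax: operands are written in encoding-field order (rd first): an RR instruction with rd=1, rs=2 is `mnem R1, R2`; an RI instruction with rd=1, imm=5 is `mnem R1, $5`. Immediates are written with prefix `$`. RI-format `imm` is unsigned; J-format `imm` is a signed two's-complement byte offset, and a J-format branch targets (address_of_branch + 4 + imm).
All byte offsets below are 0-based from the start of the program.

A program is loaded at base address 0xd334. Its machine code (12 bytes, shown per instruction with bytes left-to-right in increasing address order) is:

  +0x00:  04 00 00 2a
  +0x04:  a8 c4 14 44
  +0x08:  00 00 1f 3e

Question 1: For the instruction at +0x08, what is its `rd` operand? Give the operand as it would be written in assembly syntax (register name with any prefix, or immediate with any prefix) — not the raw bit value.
[08] 00 00 1f 3e → 0x3e1f0000
  top 8b → 0x3e → load [RR]
  [23:20] rd=1 = R1
  [19:16] rs=15 = R15

R1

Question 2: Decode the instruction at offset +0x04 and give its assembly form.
[04] a8 c4 14 44 → 0x4414c4a8
  op=0x4414c4a8>>24=0x44 ⇒ lsli (RI)
  rd@[23:20]=0x1 ⇒ R1
  imm@[19:0]=0x4c4a8 ⇒ $312488

lsli R1, $312488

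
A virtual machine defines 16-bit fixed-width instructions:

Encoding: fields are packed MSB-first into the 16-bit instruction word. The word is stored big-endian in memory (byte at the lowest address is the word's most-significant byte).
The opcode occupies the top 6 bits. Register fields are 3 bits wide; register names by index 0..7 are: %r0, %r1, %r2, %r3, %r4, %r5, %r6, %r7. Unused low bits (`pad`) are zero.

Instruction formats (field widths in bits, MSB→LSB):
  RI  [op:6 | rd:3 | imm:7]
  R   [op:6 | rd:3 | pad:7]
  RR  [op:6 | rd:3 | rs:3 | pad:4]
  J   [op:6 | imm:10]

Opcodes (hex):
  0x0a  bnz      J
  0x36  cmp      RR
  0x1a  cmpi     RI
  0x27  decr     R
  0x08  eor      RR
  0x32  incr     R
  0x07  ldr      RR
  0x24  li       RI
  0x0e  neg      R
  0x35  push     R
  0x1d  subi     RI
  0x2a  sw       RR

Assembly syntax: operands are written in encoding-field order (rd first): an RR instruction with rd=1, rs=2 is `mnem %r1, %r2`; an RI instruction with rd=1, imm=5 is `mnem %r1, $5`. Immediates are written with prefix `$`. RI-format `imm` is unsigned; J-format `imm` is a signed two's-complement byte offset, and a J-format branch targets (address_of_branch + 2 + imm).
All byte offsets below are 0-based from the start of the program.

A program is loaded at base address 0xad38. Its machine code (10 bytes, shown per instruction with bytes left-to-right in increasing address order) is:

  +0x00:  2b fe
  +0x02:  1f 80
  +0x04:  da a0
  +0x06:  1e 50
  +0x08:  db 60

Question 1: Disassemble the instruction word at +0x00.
@+00  big-endian(2b fe) = 0x2bfe
  top 6b → 0xa → bnz [J]
  [9:0] imm=1022 (s10→-2) = $-2

bnz $-2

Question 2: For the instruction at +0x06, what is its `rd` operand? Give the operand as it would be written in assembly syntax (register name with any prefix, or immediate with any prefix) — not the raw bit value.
+0x06: 1e 50 ⇒ word 0x1e50 (big)
  opcode bits[15:10]=0x7: ldr/RR
  rd: (w>>7)&0x7=0x4 → %r4
  rs: (w>>4)&0x7=0x5 → %r5

%r4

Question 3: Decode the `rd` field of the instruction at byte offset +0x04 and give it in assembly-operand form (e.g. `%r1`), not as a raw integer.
@+04  big-endian(da a0) = 0xdaa0
  opcode bits[15:10]=0x36: cmp/RR
  [9:7] rd=5 = %r5
  [6:4] rs=2 = %r2

%r5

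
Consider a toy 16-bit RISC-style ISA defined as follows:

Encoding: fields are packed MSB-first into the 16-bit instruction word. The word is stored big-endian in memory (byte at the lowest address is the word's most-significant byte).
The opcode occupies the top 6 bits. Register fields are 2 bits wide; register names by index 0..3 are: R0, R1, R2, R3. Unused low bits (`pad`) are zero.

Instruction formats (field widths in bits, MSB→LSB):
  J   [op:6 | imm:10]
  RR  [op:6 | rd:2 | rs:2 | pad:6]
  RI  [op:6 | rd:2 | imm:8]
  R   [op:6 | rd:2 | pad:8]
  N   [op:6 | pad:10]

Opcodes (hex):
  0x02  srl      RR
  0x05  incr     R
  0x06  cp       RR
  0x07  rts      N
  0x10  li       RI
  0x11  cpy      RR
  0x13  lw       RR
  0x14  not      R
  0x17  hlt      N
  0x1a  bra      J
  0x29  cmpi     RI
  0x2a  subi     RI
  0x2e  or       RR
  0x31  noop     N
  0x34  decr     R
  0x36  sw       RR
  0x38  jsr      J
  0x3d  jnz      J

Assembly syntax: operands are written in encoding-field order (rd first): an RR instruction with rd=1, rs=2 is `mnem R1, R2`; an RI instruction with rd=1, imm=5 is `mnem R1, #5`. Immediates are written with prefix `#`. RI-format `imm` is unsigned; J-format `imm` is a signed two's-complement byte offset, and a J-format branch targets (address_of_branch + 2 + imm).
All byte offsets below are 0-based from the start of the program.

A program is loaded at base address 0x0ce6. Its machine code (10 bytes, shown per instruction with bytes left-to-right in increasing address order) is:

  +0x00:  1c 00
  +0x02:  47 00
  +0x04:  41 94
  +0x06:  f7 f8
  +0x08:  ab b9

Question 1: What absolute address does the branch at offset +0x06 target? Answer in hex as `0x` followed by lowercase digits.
0x0ce6

@+06  big-endian(f7 f8) = 0xf7f8
  top 6b → 0x3d → jnz [J]
  imm@[9:0]=0x3f8 (s10→-8) ⇒ #-8
  target = base 0x0ce6 + off 0x06 + 2 + imm -8 = 0x0ce6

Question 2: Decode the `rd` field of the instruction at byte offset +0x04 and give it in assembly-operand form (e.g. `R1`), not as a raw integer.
@+04  big-endian(41 94) = 0x4194
  top 6b → 0x10 → li [RI]
  rd@[9:8]=0x1 ⇒ R1
  imm@[7:0]=0x94 ⇒ #148

R1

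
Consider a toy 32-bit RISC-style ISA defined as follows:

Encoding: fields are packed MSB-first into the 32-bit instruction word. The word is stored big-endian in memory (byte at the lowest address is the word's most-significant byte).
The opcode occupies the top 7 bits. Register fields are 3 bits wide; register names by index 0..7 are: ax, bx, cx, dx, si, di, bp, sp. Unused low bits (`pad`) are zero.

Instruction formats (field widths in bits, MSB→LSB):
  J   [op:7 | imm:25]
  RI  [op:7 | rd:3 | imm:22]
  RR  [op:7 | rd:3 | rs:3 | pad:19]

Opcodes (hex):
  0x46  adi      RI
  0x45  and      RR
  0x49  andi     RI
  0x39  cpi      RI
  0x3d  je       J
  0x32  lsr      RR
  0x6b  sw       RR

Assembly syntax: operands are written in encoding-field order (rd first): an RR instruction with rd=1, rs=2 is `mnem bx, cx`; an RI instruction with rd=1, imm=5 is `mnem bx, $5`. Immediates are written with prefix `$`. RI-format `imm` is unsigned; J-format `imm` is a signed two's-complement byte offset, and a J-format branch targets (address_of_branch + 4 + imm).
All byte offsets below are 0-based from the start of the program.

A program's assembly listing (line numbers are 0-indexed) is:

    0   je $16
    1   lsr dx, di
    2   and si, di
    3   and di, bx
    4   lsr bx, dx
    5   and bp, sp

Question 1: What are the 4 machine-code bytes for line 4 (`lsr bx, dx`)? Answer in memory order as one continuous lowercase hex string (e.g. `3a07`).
64580000

4. lsr fields op=0x32:7|rd=1:3|rs=3:3|pad=0:19 → word 64580000h → 64 58 00 00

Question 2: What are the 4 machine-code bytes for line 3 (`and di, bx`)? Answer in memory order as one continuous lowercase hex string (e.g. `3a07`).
3. and fields op=0x45:7|rd=5:3|rs=1:3|pad=0:19 → word 8b480000h → 8b 48 00 00

8b480000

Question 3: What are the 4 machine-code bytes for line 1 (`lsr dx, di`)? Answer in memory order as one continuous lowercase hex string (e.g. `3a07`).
64e80000

line 1 (lsr): pack op=0x32:7|rd=3:3|rs=5:3|pad=0:19 = 0x64e80000; big→ 64 e8 00 00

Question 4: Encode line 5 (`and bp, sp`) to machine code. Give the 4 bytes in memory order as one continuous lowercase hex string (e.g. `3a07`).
8bb80000

5. and fields op=0x45:7|rd=6:3|rs=7:3|pad=0:19 → word 8bb80000h → 8b b8 00 00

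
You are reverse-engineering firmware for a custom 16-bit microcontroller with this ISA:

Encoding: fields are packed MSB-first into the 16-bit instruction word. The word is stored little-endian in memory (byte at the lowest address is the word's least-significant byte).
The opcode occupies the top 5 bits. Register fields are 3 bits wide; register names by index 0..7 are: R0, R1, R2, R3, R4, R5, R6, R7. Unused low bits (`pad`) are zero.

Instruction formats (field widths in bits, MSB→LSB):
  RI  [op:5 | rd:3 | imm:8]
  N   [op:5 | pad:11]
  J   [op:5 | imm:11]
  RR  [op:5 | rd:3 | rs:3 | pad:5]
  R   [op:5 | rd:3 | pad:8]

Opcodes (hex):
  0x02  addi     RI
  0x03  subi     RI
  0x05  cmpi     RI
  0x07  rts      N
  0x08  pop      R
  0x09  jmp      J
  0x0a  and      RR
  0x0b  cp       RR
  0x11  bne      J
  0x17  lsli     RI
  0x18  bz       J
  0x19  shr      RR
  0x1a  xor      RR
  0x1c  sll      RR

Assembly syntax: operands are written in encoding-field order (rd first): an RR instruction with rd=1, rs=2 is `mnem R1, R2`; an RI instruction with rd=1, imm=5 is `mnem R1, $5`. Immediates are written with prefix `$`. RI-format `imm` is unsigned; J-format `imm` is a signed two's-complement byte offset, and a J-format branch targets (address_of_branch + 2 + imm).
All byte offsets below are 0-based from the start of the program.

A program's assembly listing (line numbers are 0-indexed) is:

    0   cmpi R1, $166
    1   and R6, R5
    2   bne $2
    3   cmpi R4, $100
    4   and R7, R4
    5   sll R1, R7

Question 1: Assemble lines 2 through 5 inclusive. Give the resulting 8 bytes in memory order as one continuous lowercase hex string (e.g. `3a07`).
0288642c8057e0e1

2. bne fields op=0x11:5|imm=2:11 → word 8802h → 02 88
3. cmpi fields op=0x5:5|rd=4:3|imm=100:8 → word 2c64h → 64 2c
4. and fields op=0xa:5|rd=7:3|rs=4:3|pad=0:5 → word 5780h → 80 57
5. sll fields op=0x1c:5|rd=1:3|rs=7:3|pad=0:5 → word e1e0h → e0 e1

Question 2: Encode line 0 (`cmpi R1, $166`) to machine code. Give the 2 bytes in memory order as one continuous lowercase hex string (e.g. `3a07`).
a629

L0: cmpi op=0x5:5|rd=1:3|imm=166:8 ⇒ 0x29a6 ⇒ little a6 29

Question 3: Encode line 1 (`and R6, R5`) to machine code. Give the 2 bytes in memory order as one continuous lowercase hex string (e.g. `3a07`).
L1: and op=0xa:5|rd=6:3|rs=5:3|pad=0:5 ⇒ 0x56a0 ⇒ little a0 56

a056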